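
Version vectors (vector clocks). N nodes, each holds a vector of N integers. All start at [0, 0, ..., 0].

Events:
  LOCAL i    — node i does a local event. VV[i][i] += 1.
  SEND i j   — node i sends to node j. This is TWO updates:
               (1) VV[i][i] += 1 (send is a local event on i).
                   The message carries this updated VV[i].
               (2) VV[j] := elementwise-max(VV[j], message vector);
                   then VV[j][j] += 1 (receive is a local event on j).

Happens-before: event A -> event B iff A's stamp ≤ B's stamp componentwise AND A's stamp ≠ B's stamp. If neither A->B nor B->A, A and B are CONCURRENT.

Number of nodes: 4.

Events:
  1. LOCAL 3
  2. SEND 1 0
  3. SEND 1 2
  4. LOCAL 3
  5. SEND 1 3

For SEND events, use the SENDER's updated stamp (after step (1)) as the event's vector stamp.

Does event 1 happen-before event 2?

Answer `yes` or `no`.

Initial: VV[0]=[0, 0, 0, 0]
Initial: VV[1]=[0, 0, 0, 0]
Initial: VV[2]=[0, 0, 0, 0]
Initial: VV[3]=[0, 0, 0, 0]
Event 1: LOCAL 3: VV[3][3]++ -> VV[3]=[0, 0, 0, 1]
Event 2: SEND 1->0: VV[1][1]++ -> VV[1]=[0, 1, 0, 0], msg_vec=[0, 1, 0, 0]; VV[0]=max(VV[0],msg_vec) then VV[0][0]++ -> VV[0]=[1, 1, 0, 0]
Event 3: SEND 1->2: VV[1][1]++ -> VV[1]=[0, 2, 0, 0], msg_vec=[0, 2, 0, 0]; VV[2]=max(VV[2],msg_vec) then VV[2][2]++ -> VV[2]=[0, 2, 1, 0]
Event 4: LOCAL 3: VV[3][3]++ -> VV[3]=[0, 0, 0, 2]
Event 5: SEND 1->3: VV[1][1]++ -> VV[1]=[0, 3, 0, 0], msg_vec=[0, 3, 0, 0]; VV[3]=max(VV[3],msg_vec) then VV[3][3]++ -> VV[3]=[0, 3, 0, 3]
Event 1 stamp: [0, 0, 0, 1]
Event 2 stamp: [0, 1, 0, 0]
[0, 0, 0, 1] <= [0, 1, 0, 0]? False. Equal? False. Happens-before: False

Answer: no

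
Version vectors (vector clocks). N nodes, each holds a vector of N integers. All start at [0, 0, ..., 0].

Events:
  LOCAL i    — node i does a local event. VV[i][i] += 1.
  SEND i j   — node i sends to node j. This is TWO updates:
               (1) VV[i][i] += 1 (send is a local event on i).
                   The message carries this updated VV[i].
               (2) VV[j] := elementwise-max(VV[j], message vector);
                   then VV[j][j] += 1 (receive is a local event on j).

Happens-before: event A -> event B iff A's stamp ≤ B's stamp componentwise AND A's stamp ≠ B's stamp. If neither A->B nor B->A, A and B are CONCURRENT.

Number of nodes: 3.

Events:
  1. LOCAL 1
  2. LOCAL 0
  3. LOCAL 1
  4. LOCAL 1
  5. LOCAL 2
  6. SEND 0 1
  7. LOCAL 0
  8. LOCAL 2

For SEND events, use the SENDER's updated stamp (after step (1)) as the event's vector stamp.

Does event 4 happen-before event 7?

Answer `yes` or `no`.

Answer: no

Derivation:
Initial: VV[0]=[0, 0, 0]
Initial: VV[1]=[0, 0, 0]
Initial: VV[2]=[0, 0, 0]
Event 1: LOCAL 1: VV[1][1]++ -> VV[1]=[0, 1, 0]
Event 2: LOCAL 0: VV[0][0]++ -> VV[0]=[1, 0, 0]
Event 3: LOCAL 1: VV[1][1]++ -> VV[1]=[0, 2, 0]
Event 4: LOCAL 1: VV[1][1]++ -> VV[1]=[0, 3, 0]
Event 5: LOCAL 2: VV[2][2]++ -> VV[2]=[0, 0, 1]
Event 6: SEND 0->1: VV[0][0]++ -> VV[0]=[2, 0, 0], msg_vec=[2, 0, 0]; VV[1]=max(VV[1],msg_vec) then VV[1][1]++ -> VV[1]=[2, 4, 0]
Event 7: LOCAL 0: VV[0][0]++ -> VV[0]=[3, 0, 0]
Event 8: LOCAL 2: VV[2][2]++ -> VV[2]=[0, 0, 2]
Event 4 stamp: [0, 3, 0]
Event 7 stamp: [3, 0, 0]
[0, 3, 0] <= [3, 0, 0]? False. Equal? False. Happens-before: False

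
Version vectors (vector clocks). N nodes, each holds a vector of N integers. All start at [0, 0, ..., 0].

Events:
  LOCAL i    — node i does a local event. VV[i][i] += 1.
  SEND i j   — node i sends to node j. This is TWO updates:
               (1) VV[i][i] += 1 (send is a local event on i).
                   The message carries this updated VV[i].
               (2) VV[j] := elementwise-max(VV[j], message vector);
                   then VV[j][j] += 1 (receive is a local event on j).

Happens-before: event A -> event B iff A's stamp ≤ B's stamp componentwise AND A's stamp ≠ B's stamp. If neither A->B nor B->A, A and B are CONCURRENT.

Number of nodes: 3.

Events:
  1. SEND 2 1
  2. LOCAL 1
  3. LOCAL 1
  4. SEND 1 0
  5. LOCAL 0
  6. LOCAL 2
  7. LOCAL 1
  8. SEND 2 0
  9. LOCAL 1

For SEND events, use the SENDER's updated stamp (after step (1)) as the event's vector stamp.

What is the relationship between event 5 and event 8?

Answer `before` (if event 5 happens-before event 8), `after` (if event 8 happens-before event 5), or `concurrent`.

Initial: VV[0]=[0, 0, 0]
Initial: VV[1]=[0, 0, 0]
Initial: VV[2]=[0, 0, 0]
Event 1: SEND 2->1: VV[2][2]++ -> VV[2]=[0, 0, 1], msg_vec=[0, 0, 1]; VV[1]=max(VV[1],msg_vec) then VV[1][1]++ -> VV[1]=[0, 1, 1]
Event 2: LOCAL 1: VV[1][1]++ -> VV[1]=[0, 2, 1]
Event 3: LOCAL 1: VV[1][1]++ -> VV[1]=[0, 3, 1]
Event 4: SEND 1->0: VV[1][1]++ -> VV[1]=[0, 4, 1], msg_vec=[0, 4, 1]; VV[0]=max(VV[0],msg_vec) then VV[0][0]++ -> VV[0]=[1, 4, 1]
Event 5: LOCAL 0: VV[0][0]++ -> VV[0]=[2, 4, 1]
Event 6: LOCAL 2: VV[2][2]++ -> VV[2]=[0, 0, 2]
Event 7: LOCAL 1: VV[1][1]++ -> VV[1]=[0, 5, 1]
Event 8: SEND 2->0: VV[2][2]++ -> VV[2]=[0, 0, 3], msg_vec=[0, 0, 3]; VV[0]=max(VV[0],msg_vec) then VV[0][0]++ -> VV[0]=[3, 4, 3]
Event 9: LOCAL 1: VV[1][1]++ -> VV[1]=[0, 6, 1]
Event 5 stamp: [2, 4, 1]
Event 8 stamp: [0, 0, 3]
[2, 4, 1] <= [0, 0, 3]? False
[0, 0, 3] <= [2, 4, 1]? False
Relation: concurrent

Answer: concurrent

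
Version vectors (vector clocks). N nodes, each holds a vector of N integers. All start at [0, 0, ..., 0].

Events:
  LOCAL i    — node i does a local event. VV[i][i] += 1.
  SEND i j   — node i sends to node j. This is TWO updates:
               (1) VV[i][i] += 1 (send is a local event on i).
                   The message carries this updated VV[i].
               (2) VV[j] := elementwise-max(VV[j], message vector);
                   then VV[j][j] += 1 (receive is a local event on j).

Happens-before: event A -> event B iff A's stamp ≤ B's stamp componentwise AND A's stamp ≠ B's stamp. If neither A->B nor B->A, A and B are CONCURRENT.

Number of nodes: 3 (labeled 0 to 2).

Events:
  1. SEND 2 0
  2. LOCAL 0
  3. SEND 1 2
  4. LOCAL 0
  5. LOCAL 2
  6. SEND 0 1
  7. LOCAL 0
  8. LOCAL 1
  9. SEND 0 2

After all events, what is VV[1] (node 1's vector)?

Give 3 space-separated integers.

Answer: 4 3 1

Derivation:
Initial: VV[0]=[0, 0, 0]
Initial: VV[1]=[0, 0, 0]
Initial: VV[2]=[0, 0, 0]
Event 1: SEND 2->0: VV[2][2]++ -> VV[2]=[0, 0, 1], msg_vec=[0, 0, 1]; VV[0]=max(VV[0],msg_vec) then VV[0][0]++ -> VV[0]=[1, 0, 1]
Event 2: LOCAL 0: VV[0][0]++ -> VV[0]=[2, 0, 1]
Event 3: SEND 1->2: VV[1][1]++ -> VV[1]=[0, 1, 0], msg_vec=[0, 1, 0]; VV[2]=max(VV[2],msg_vec) then VV[2][2]++ -> VV[2]=[0, 1, 2]
Event 4: LOCAL 0: VV[0][0]++ -> VV[0]=[3, 0, 1]
Event 5: LOCAL 2: VV[2][2]++ -> VV[2]=[0, 1, 3]
Event 6: SEND 0->1: VV[0][0]++ -> VV[0]=[4, 0, 1], msg_vec=[4, 0, 1]; VV[1]=max(VV[1],msg_vec) then VV[1][1]++ -> VV[1]=[4, 2, 1]
Event 7: LOCAL 0: VV[0][0]++ -> VV[0]=[5, 0, 1]
Event 8: LOCAL 1: VV[1][1]++ -> VV[1]=[4, 3, 1]
Event 9: SEND 0->2: VV[0][0]++ -> VV[0]=[6, 0, 1], msg_vec=[6, 0, 1]; VV[2]=max(VV[2],msg_vec) then VV[2][2]++ -> VV[2]=[6, 1, 4]
Final vectors: VV[0]=[6, 0, 1]; VV[1]=[4, 3, 1]; VV[2]=[6, 1, 4]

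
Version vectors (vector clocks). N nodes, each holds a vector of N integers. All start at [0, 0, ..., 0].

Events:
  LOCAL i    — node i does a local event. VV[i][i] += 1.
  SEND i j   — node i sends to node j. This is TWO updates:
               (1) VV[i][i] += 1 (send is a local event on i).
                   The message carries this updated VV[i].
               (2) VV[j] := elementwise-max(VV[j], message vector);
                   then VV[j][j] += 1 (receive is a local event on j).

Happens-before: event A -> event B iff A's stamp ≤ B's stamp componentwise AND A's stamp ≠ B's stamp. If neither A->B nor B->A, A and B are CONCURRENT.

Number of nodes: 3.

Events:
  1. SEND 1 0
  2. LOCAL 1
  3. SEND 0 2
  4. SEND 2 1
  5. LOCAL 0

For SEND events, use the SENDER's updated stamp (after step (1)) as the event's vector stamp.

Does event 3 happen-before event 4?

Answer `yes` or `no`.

Answer: yes

Derivation:
Initial: VV[0]=[0, 0, 0]
Initial: VV[1]=[0, 0, 0]
Initial: VV[2]=[0, 0, 0]
Event 1: SEND 1->0: VV[1][1]++ -> VV[1]=[0, 1, 0], msg_vec=[0, 1, 0]; VV[0]=max(VV[0],msg_vec) then VV[0][0]++ -> VV[0]=[1, 1, 0]
Event 2: LOCAL 1: VV[1][1]++ -> VV[1]=[0, 2, 0]
Event 3: SEND 0->2: VV[0][0]++ -> VV[0]=[2, 1, 0], msg_vec=[2, 1, 0]; VV[2]=max(VV[2],msg_vec) then VV[2][2]++ -> VV[2]=[2, 1, 1]
Event 4: SEND 2->1: VV[2][2]++ -> VV[2]=[2, 1, 2], msg_vec=[2, 1, 2]; VV[1]=max(VV[1],msg_vec) then VV[1][1]++ -> VV[1]=[2, 3, 2]
Event 5: LOCAL 0: VV[0][0]++ -> VV[0]=[3, 1, 0]
Event 3 stamp: [2, 1, 0]
Event 4 stamp: [2, 1, 2]
[2, 1, 0] <= [2, 1, 2]? True. Equal? False. Happens-before: True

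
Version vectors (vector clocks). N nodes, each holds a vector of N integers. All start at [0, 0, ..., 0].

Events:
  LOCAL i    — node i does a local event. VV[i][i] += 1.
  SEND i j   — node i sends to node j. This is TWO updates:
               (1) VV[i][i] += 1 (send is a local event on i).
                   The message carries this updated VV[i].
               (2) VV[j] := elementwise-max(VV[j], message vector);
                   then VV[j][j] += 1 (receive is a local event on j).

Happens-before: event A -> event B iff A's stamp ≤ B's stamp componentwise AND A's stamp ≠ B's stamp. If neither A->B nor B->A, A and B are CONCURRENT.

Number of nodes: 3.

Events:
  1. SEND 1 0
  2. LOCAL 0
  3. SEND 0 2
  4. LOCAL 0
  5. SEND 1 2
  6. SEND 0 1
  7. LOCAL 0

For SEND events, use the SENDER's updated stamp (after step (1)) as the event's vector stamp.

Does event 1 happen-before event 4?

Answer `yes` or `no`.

Initial: VV[0]=[0, 0, 0]
Initial: VV[1]=[0, 0, 0]
Initial: VV[2]=[0, 0, 0]
Event 1: SEND 1->0: VV[1][1]++ -> VV[1]=[0, 1, 0], msg_vec=[0, 1, 0]; VV[0]=max(VV[0],msg_vec) then VV[0][0]++ -> VV[0]=[1, 1, 0]
Event 2: LOCAL 0: VV[0][0]++ -> VV[0]=[2, 1, 0]
Event 3: SEND 0->2: VV[0][0]++ -> VV[0]=[3, 1, 0], msg_vec=[3, 1, 0]; VV[2]=max(VV[2],msg_vec) then VV[2][2]++ -> VV[2]=[3, 1, 1]
Event 4: LOCAL 0: VV[0][0]++ -> VV[0]=[4, 1, 0]
Event 5: SEND 1->2: VV[1][1]++ -> VV[1]=[0, 2, 0], msg_vec=[0, 2, 0]; VV[2]=max(VV[2],msg_vec) then VV[2][2]++ -> VV[2]=[3, 2, 2]
Event 6: SEND 0->1: VV[0][0]++ -> VV[0]=[5, 1, 0], msg_vec=[5, 1, 0]; VV[1]=max(VV[1],msg_vec) then VV[1][1]++ -> VV[1]=[5, 3, 0]
Event 7: LOCAL 0: VV[0][0]++ -> VV[0]=[6, 1, 0]
Event 1 stamp: [0, 1, 0]
Event 4 stamp: [4, 1, 0]
[0, 1, 0] <= [4, 1, 0]? True. Equal? False. Happens-before: True

Answer: yes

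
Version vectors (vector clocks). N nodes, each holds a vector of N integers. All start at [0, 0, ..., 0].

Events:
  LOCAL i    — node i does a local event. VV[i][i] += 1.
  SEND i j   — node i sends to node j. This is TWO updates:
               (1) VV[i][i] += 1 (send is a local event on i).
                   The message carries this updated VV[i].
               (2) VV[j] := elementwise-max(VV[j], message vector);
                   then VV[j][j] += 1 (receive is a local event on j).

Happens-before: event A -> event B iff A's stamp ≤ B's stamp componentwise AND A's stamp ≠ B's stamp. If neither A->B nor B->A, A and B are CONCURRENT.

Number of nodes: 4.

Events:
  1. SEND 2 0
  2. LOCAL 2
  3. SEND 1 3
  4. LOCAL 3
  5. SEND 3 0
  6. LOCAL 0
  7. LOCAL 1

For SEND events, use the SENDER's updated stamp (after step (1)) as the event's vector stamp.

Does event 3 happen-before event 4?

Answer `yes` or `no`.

Initial: VV[0]=[0, 0, 0, 0]
Initial: VV[1]=[0, 0, 0, 0]
Initial: VV[2]=[0, 0, 0, 0]
Initial: VV[3]=[0, 0, 0, 0]
Event 1: SEND 2->0: VV[2][2]++ -> VV[2]=[0, 0, 1, 0], msg_vec=[0, 0, 1, 0]; VV[0]=max(VV[0],msg_vec) then VV[0][0]++ -> VV[0]=[1, 0, 1, 0]
Event 2: LOCAL 2: VV[2][2]++ -> VV[2]=[0, 0, 2, 0]
Event 3: SEND 1->3: VV[1][1]++ -> VV[1]=[0, 1, 0, 0], msg_vec=[0, 1, 0, 0]; VV[3]=max(VV[3],msg_vec) then VV[3][3]++ -> VV[3]=[0, 1, 0, 1]
Event 4: LOCAL 3: VV[3][3]++ -> VV[3]=[0, 1, 0, 2]
Event 5: SEND 3->0: VV[3][3]++ -> VV[3]=[0, 1, 0, 3], msg_vec=[0, 1, 0, 3]; VV[0]=max(VV[0],msg_vec) then VV[0][0]++ -> VV[0]=[2, 1, 1, 3]
Event 6: LOCAL 0: VV[0][0]++ -> VV[0]=[3, 1, 1, 3]
Event 7: LOCAL 1: VV[1][1]++ -> VV[1]=[0, 2, 0, 0]
Event 3 stamp: [0, 1, 0, 0]
Event 4 stamp: [0, 1, 0, 2]
[0, 1, 0, 0] <= [0, 1, 0, 2]? True. Equal? False. Happens-before: True

Answer: yes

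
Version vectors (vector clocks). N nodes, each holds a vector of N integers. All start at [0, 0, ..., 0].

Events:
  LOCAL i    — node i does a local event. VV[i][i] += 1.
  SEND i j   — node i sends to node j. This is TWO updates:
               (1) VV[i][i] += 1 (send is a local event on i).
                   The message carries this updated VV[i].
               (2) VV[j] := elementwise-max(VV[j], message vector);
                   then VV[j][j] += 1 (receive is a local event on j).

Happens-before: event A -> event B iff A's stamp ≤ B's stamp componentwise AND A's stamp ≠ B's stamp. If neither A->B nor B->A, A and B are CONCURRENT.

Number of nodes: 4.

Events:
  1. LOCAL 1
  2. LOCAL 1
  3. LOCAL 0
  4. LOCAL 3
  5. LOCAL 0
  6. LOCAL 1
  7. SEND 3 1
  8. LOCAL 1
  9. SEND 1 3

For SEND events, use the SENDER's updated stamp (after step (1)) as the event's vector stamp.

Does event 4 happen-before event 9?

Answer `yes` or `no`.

Initial: VV[0]=[0, 0, 0, 0]
Initial: VV[1]=[0, 0, 0, 0]
Initial: VV[2]=[0, 0, 0, 0]
Initial: VV[3]=[0, 0, 0, 0]
Event 1: LOCAL 1: VV[1][1]++ -> VV[1]=[0, 1, 0, 0]
Event 2: LOCAL 1: VV[1][1]++ -> VV[1]=[0, 2, 0, 0]
Event 3: LOCAL 0: VV[0][0]++ -> VV[0]=[1, 0, 0, 0]
Event 4: LOCAL 3: VV[3][3]++ -> VV[3]=[0, 0, 0, 1]
Event 5: LOCAL 0: VV[0][0]++ -> VV[0]=[2, 0, 0, 0]
Event 6: LOCAL 1: VV[1][1]++ -> VV[1]=[0, 3, 0, 0]
Event 7: SEND 3->1: VV[3][3]++ -> VV[3]=[0, 0, 0, 2], msg_vec=[0, 0, 0, 2]; VV[1]=max(VV[1],msg_vec) then VV[1][1]++ -> VV[1]=[0, 4, 0, 2]
Event 8: LOCAL 1: VV[1][1]++ -> VV[1]=[0, 5, 0, 2]
Event 9: SEND 1->3: VV[1][1]++ -> VV[1]=[0, 6, 0, 2], msg_vec=[0, 6, 0, 2]; VV[3]=max(VV[3],msg_vec) then VV[3][3]++ -> VV[3]=[0, 6, 0, 3]
Event 4 stamp: [0, 0, 0, 1]
Event 9 stamp: [0, 6, 0, 2]
[0, 0, 0, 1] <= [0, 6, 0, 2]? True. Equal? False. Happens-before: True

Answer: yes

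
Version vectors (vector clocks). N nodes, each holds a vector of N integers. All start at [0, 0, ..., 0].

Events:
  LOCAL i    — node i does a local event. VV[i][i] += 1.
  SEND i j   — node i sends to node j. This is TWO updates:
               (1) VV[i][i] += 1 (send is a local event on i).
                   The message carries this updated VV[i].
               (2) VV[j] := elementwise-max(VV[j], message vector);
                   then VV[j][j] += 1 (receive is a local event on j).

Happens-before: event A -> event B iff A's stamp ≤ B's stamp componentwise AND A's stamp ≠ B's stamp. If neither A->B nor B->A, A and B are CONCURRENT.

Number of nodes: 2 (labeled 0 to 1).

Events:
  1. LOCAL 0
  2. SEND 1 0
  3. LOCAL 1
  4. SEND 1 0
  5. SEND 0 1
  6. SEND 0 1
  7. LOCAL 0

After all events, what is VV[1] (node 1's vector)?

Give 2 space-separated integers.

Answer: 5 5

Derivation:
Initial: VV[0]=[0, 0]
Initial: VV[1]=[0, 0]
Event 1: LOCAL 0: VV[0][0]++ -> VV[0]=[1, 0]
Event 2: SEND 1->0: VV[1][1]++ -> VV[1]=[0, 1], msg_vec=[0, 1]; VV[0]=max(VV[0],msg_vec) then VV[0][0]++ -> VV[0]=[2, 1]
Event 3: LOCAL 1: VV[1][1]++ -> VV[1]=[0, 2]
Event 4: SEND 1->0: VV[1][1]++ -> VV[1]=[0, 3], msg_vec=[0, 3]; VV[0]=max(VV[0],msg_vec) then VV[0][0]++ -> VV[0]=[3, 3]
Event 5: SEND 0->1: VV[0][0]++ -> VV[0]=[4, 3], msg_vec=[4, 3]; VV[1]=max(VV[1],msg_vec) then VV[1][1]++ -> VV[1]=[4, 4]
Event 6: SEND 0->1: VV[0][0]++ -> VV[0]=[5, 3], msg_vec=[5, 3]; VV[1]=max(VV[1],msg_vec) then VV[1][1]++ -> VV[1]=[5, 5]
Event 7: LOCAL 0: VV[0][0]++ -> VV[0]=[6, 3]
Final vectors: VV[0]=[6, 3]; VV[1]=[5, 5]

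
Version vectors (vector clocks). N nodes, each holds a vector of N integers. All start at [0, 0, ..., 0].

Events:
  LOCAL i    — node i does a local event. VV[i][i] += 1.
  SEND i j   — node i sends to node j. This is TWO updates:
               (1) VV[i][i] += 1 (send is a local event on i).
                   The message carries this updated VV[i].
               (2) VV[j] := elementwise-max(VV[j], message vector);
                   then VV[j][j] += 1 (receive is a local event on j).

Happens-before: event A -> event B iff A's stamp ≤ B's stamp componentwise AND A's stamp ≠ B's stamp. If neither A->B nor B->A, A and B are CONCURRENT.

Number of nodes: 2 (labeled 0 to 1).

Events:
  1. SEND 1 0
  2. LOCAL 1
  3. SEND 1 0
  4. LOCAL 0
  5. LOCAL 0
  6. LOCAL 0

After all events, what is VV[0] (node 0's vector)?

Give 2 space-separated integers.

Answer: 5 3

Derivation:
Initial: VV[0]=[0, 0]
Initial: VV[1]=[0, 0]
Event 1: SEND 1->0: VV[1][1]++ -> VV[1]=[0, 1], msg_vec=[0, 1]; VV[0]=max(VV[0],msg_vec) then VV[0][0]++ -> VV[0]=[1, 1]
Event 2: LOCAL 1: VV[1][1]++ -> VV[1]=[0, 2]
Event 3: SEND 1->0: VV[1][1]++ -> VV[1]=[0, 3], msg_vec=[0, 3]; VV[0]=max(VV[0],msg_vec) then VV[0][0]++ -> VV[0]=[2, 3]
Event 4: LOCAL 0: VV[0][0]++ -> VV[0]=[3, 3]
Event 5: LOCAL 0: VV[0][0]++ -> VV[0]=[4, 3]
Event 6: LOCAL 0: VV[0][0]++ -> VV[0]=[5, 3]
Final vectors: VV[0]=[5, 3]; VV[1]=[0, 3]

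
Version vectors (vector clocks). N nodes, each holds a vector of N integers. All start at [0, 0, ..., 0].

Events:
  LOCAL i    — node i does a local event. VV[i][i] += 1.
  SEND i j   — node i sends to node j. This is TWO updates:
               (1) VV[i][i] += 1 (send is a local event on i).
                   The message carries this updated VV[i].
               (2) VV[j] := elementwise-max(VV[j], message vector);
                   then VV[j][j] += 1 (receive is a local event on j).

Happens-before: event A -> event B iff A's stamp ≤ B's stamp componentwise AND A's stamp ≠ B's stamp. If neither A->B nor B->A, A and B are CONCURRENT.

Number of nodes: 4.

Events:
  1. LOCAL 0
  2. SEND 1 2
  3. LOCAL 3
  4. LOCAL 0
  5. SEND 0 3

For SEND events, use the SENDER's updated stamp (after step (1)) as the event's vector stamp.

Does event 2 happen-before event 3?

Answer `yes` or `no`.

Initial: VV[0]=[0, 0, 0, 0]
Initial: VV[1]=[0, 0, 0, 0]
Initial: VV[2]=[0, 0, 0, 0]
Initial: VV[3]=[0, 0, 0, 0]
Event 1: LOCAL 0: VV[0][0]++ -> VV[0]=[1, 0, 0, 0]
Event 2: SEND 1->2: VV[1][1]++ -> VV[1]=[0, 1, 0, 0], msg_vec=[0, 1, 0, 0]; VV[2]=max(VV[2],msg_vec) then VV[2][2]++ -> VV[2]=[0, 1, 1, 0]
Event 3: LOCAL 3: VV[3][3]++ -> VV[3]=[0, 0, 0, 1]
Event 4: LOCAL 0: VV[0][0]++ -> VV[0]=[2, 0, 0, 0]
Event 5: SEND 0->3: VV[0][0]++ -> VV[0]=[3, 0, 0, 0], msg_vec=[3, 0, 0, 0]; VV[3]=max(VV[3],msg_vec) then VV[3][3]++ -> VV[3]=[3, 0, 0, 2]
Event 2 stamp: [0, 1, 0, 0]
Event 3 stamp: [0, 0, 0, 1]
[0, 1, 0, 0] <= [0, 0, 0, 1]? False. Equal? False. Happens-before: False

Answer: no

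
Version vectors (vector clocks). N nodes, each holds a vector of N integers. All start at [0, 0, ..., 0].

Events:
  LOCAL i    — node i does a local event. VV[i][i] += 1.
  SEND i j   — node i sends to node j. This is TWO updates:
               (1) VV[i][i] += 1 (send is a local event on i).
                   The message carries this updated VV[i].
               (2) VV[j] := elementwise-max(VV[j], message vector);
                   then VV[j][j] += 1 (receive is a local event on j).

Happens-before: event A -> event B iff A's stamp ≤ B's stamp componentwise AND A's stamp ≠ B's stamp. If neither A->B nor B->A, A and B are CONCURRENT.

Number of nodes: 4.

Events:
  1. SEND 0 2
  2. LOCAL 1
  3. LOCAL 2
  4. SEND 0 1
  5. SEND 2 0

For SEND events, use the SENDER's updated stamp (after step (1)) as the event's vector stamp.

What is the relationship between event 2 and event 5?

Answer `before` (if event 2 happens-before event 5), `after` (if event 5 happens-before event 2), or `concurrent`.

Initial: VV[0]=[0, 0, 0, 0]
Initial: VV[1]=[0, 0, 0, 0]
Initial: VV[2]=[0, 0, 0, 0]
Initial: VV[3]=[0, 0, 0, 0]
Event 1: SEND 0->2: VV[0][0]++ -> VV[0]=[1, 0, 0, 0], msg_vec=[1, 0, 0, 0]; VV[2]=max(VV[2],msg_vec) then VV[2][2]++ -> VV[2]=[1, 0, 1, 0]
Event 2: LOCAL 1: VV[1][1]++ -> VV[1]=[0, 1, 0, 0]
Event 3: LOCAL 2: VV[2][2]++ -> VV[2]=[1, 0, 2, 0]
Event 4: SEND 0->1: VV[0][0]++ -> VV[0]=[2, 0, 0, 0], msg_vec=[2, 0, 0, 0]; VV[1]=max(VV[1],msg_vec) then VV[1][1]++ -> VV[1]=[2, 2, 0, 0]
Event 5: SEND 2->0: VV[2][2]++ -> VV[2]=[1, 0, 3, 0], msg_vec=[1, 0, 3, 0]; VV[0]=max(VV[0],msg_vec) then VV[0][0]++ -> VV[0]=[3, 0, 3, 0]
Event 2 stamp: [0, 1, 0, 0]
Event 5 stamp: [1, 0, 3, 0]
[0, 1, 0, 0] <= [1, 0, 3, 0]? False
[1, 0, 3, 0] <= [0, 1, 0, 0]? False
Relation: concurrent

Answer: concurrent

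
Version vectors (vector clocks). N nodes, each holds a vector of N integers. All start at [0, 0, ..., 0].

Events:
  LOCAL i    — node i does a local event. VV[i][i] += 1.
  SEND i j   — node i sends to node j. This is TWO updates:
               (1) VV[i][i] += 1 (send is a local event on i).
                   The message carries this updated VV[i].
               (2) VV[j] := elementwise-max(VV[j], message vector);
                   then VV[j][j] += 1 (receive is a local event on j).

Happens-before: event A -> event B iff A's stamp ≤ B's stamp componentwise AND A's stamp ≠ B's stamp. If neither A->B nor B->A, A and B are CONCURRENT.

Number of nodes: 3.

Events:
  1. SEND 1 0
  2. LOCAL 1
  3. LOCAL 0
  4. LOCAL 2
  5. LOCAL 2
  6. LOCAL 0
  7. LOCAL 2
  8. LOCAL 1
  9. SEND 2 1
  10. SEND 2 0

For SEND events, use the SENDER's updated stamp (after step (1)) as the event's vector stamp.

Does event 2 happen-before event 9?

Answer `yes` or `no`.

Initial: VV[0]=[0, 0, 0]
Initial: VV[1]=[0, 0, 0]
Initial: VV[2]=[0, 0, 0]
Event 1: SEND 1->0: VV[1][1]++ -> VV[1]=[0, 1, 0], msg_vec=[0, 1, 0]; VV[0]=max(VV[0],msg_vec) then VV[0][0]++ -> VV[0]=[1, 1, 0]
Event 2: LOCAL 1: VV[1][1]++ -> VV[1]=[0, 2, 0]
Event 3: LOCAL 0: VV[0][0]++ -> VV[0]=[2, 1, 0]
Event 4: LOCAL 2: VV[2][2]++ -> VV[2]=[0, 0, 1]
Event 5: LOCAL 2: VV[2][2]++ -> VV[2]=[0, 0, 2]
Event 6: LOCAL 0: VV[0][0]++ -> VV[0]=[3, 1, 0]
Event 7: LOCAL 2: VV[2][2]++ -> VV[2]=[0, 0, 3]
Event 8: LOCAL 1: VV[1][1]++ -> VV[1]=[0, 3, 0]
Event 9: SEND 2->1: VV[2][2]++ -> VV[2]=[0, 0, 4], msg_vec=[0, 0, 4]; VV[1]=max(VV[1],msg_vec) then VV[1][1]++ -> VV[1]=[0, 4, 4]
Event 10: SEND 2->0: VV[2][2]++ -> VV[2]=[0, 0, 5], msg_vec=[0, 0, 5]; VV[0]=max(VV[0],msg_vec) then VV[0][0]++ -> VV[0]=[4, 1, 5]
Event 2 stamp: [0, 2, 0]
Event 9 stamp: [0, 0, 4]
[0, 2, 0] <= [0, 0, 4]? False. Equal? False. Happens-before: False

Answer: no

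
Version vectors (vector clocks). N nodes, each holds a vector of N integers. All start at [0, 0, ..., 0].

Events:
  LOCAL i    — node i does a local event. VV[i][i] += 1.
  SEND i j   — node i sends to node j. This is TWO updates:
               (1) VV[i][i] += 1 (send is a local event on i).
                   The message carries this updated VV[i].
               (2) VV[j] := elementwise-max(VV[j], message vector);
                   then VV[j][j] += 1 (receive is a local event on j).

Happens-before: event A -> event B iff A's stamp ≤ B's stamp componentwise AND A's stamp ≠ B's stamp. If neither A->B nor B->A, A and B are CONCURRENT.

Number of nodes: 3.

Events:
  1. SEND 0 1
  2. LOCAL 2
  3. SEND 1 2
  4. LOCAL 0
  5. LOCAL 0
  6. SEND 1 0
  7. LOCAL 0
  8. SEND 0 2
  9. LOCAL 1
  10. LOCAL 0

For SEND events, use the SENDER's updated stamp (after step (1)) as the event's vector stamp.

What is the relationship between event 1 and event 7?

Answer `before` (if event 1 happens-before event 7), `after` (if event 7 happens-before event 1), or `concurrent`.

Initial: VV[0]=[0, 0, 0]
Initial: VV[1]=[0, 0, 0]
Initial: VV[2]=[0, 0, 0]
Event 1: SEND 0->1: VV[0][0]++ -> VV[0]=[1, 0, 0], msg_vec=[1, 0, 0]; VV[1]=max(VV[1],msg_vec) then VV[1][1]++ -> VV[1]=[1, 1, 0]
Event 2: LOCAL 2: VV[2][2]++ -> VV[2]=[0, 0, 1]
Event 3: SEND 1->2: VV[1][1]++ -> VV[1]=[1, 2, 0], msg_vec=[1, 2, 0]; VV[2]=max(VV[2],msg_vec) then VV[2][2]++ -> VV[2]=[1, 2, 2]
Event 4: LOCAL 0: VV[0][0]++ -> VV[0]=[2, 0, 0]
Event 5: LOCAL 0: VV[0][0]++ -> VV[0]=[3, 0, 0]
Event 6: SEND 1->0: VV[1][1]++ -> VV[1]=[1, 3, 0], msg_vec=[1, 3, 0]; VV[0]=max(VV[0],msg_vec) then VV[0][0]++ -> VV[0]=[4, 3, 0]
Event 7: LOCAL 0: VV[0][0]++ -> VV[0]=[5, 3, 0]
Event 8: SEND 0->2: VV[0][0]++ -> VV[0]=[6, 3, 0], msg_vec=[6, 3, 0]; VV[2]=max(VV[2],msg_vec) then VV[2][2]++ -> VV[2]=[6, 3, 3]
Event 9: LOCAL 1: VV[1][1]++ -> VV[1]=[1, 4, 0]
Event 10: LOCAL 0: VV[0][0]++ -> VV[0]=[7, 3, 0]
Event 1 stamp: [1, 0, 0]
Event 7 stamp: [5, 3, 0]
[1, 0, 0] <= [5, 3, 0]? True
[5, 3, 0] <= [1, 0, 0]? False
Relation: before

Answer: before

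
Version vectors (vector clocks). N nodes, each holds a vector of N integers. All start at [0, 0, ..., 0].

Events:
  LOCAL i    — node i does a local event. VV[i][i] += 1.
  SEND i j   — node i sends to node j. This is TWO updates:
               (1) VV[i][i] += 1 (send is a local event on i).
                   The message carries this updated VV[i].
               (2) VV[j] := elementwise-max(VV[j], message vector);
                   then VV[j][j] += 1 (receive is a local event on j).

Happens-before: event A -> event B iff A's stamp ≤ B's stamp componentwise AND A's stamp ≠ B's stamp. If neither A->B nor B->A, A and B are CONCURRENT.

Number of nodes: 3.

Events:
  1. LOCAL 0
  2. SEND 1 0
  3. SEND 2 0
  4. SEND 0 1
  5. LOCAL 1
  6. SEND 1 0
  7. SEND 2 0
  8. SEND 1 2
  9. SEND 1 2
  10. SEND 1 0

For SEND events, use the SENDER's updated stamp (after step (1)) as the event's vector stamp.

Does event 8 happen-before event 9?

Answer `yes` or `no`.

Answer: yes

Derivation:
Initial: VV[0]=[0, 0, 0]
Initial: VV[1]=[0, 0, 0]
Initial: VV[2]=[0, 0, 0]
Event 1: LOCAL 0: VV[0][0]++ -> VV[0]=[1, 0, 0]
Event 2: SEND 1->0: VV[1][1]++ -> VV[1]=[0, 1, 0], msg_vec=[0, 1, 0]; VV[0]=max(VV[0],msg_vec) then VV[0][0]++ -> VV[0]=[2, 1, 0]
Event 3: SEND 2->0: VV[2][2]++ -> VV[2]=[0, 0, 1], msg_vec=[0, 0, 1]; VV[0]=max(VV[0],msg_vec) then VV[0][0]++ -> VV[0]=[3, 1, 1]
Event 4: SEND 0->1: VV[0][0]++ -> VV[0]=[4, 1, 1], msg_vec=[4, 1, 1]; VV[1]=max(VV[1],msg_vec) then VV[1][1]++ -> VV[1]=[4, 2, 1]
Event 5: LOCAL 1: VV[1][1]++ -> VV[1]=[4, 3, 1]
Event 6: SEND 1->0: VV[1][1]++ -> VV[1]=[4, 4, 1], msg_vec=[4, 4, 1]; VV[0]=max(VV[0],msg_vec) then VV[0][0]++ -> VV[0]=[5, 4, 1]
Event 7: SEND 2->0: VV[2][2]++ -> VV[2]=[0, 0, 2], msg_vec=[0, 0, 2]; VV[0]=max(VV[0],msg_vec) then VV[0][0]++ -> VV[0]=[6, 4, 2]
Event 8: SEND 1->2: VV[1][1]++ -> VV[1]=[4, 5, 1], msg_vec=[4, 5, 1]; VV[2]=max(VV[2],msg_vec) then VV[2][2]++ -> VV[2]=[4, 5, 3]
Event 9: SEND 1->2: VV[1][1]++ -> VV[1]=[4, 6, 1], msg_vec=[4, 6, 1]; VV[2]=max(VV[2],msg_vec) then VV[2][2]++ -> VV[2]=[4, 6, 4]
Event 10: SEND 1->0: VV[1][1]++ -> VV[1]=[4, 7, 1], msg_vec=[4, 7, 1]; VV[0]=max(VV[0],msg_vec) then VV[0][0]++ -> VV[0]=[7, 7, 2]
Event 8 stamp: [4, 5, 1]
Event 9 stamp: [4, 6, 1]
[4, 5, 1] <= [4, 6, 1]? True. Equal? False. Happens-before: True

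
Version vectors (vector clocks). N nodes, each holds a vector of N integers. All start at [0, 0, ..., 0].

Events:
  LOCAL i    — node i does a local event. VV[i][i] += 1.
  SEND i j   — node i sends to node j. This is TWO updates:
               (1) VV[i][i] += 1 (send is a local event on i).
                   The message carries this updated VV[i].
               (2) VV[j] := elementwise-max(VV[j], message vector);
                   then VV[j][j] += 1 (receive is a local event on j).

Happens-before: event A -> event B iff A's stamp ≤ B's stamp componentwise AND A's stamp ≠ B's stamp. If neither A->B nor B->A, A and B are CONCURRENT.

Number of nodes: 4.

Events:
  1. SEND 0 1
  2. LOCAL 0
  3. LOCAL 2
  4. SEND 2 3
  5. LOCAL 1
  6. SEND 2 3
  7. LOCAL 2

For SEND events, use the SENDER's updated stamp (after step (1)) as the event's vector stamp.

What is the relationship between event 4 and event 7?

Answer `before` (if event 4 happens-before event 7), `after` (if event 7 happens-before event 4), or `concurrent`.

Answer: before

Derivation:
Initial: VV[0]=[0, 0, 0, 0]
Initial: VV[1]=[0, 0, 0, 0]
Initial: VV[2]=[0, 0, 0, 0]
Initial: VV[3]=[0, 0, 0, 0]
Event 1: SEND 0->1: VV[0][0]++ -> VV[0]=[1, 0, 0, 0], msg_vec=[1, 0, 0, 0]; VV[1]=max(VV[1],msg_vec) then VV[1][1]++ -> VV[1]=[1, 1, 0, 0]
Event 2: LOCAL 0: VV[0][0]++ -> VV[0]=[2, 0, 0, 0]
Event 3: LOCAL 2: VV[2][2]++ -> VV[2]=[0, 0, 1, 0]
Event 4: SEND 2->3: VV[2][2]++ -> VV[2]=[0, 0, 2, 0], msg_vec=[0, 0, 2, 0]; VV[3]=max(VV[3],msg_vec) then VV[3][3]++ -> VV[3]=[0, 0, 2, 1]
Event 5: LOCAL 1: VV[1][1]++ -> VV[1]=[1, 2, 0, 0]
Event 6: SEND 2->3: VV[2][2]++ -> VV[2]=[0, 0, 3, 0], msg_vec=[0, 0, 3, 0]; VV[3]=max(VV[3],msg_vec) then VV[3][3]++ -> VV[3]=[0, 0, 3, 2]
Event 7: LOCAL 2: VV[2][2]++ -> VV[2]=[0, 0, 4, 0]
Event 4 stamp: [0, 0, 2, 0]
Event 7 stamp: [0, 0, 4, 0]
[0, 0, 2, 0] <= [0, 0, 4, 0]? True
[0, 0, 4, 0] <= [0, 0, 2, 0]? False
Relation: before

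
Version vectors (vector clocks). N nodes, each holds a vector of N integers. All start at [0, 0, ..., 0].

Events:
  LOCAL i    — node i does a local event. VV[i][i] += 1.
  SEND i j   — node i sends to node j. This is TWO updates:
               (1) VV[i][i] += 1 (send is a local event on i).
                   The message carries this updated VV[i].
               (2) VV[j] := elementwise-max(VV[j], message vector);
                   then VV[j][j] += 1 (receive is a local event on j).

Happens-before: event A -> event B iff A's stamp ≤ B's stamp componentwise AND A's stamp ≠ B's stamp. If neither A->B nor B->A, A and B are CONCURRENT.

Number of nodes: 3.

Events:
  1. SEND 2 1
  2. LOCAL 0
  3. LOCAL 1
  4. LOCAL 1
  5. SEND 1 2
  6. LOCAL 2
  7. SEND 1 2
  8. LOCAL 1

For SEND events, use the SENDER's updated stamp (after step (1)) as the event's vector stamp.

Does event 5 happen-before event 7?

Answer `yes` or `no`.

Initial: VV[0]=[0, 0, 0]
Initial: VV[1]=[0, 0, 0]
Initial: VV[2]=[0, 0, 0]
Event 1: SEND 2->1: VV[2][2]++ -> VV[2]=[0, 0, 1], msg_vec=[0, 0, 1]; VV[1]=max(VV[1],msg_vec) then VV[1][1]++ -> VV[1]=[0, 1, 1]
Event 2: LOCAL 0: VV[0][0]++ -> VV[0]=[1, 0, 0]
Event 3: LOCAL 1: VV[1][1]++ -> VV[1]=[0, 2, 1]
Event 4: LOCAL 1: VV[1][1]++ -> VV[1]=[0, 3, 1]
Event 5: SEND 1->2: VV[1][1]++ -> VV[1]=[0, 4, 1], msg_vec=[0, 4, 1]; VV[2]=max(VV[2],msg_vec) then VV[2][2]++ -> VV[2]=[0, 4, 2]
Event 6: LOCAL 2: VV[2][2]++ -> VV[2]=[0, 4, 3]
Event 7: SEND 1->2: VV[1][1]++ -> VV[1]=[0, 5, 1], msg_vec=[0, 5, 1]; VV[2]=max(VV[2],msg_vec) then VV[2][2]++ -> VV[2]=[0, 5, 4]
Event 8: LOCAL 1: VV[1][1]++ -> VV[1]=[0, 6, 1]
Event 5 stamp: [0, 4, 1]
Event 7 stamp: [0, 5, 1]
[0, 4, 1] <= [0, 5, 1]? True. Equal? False. Happens-before: True

Answer: yes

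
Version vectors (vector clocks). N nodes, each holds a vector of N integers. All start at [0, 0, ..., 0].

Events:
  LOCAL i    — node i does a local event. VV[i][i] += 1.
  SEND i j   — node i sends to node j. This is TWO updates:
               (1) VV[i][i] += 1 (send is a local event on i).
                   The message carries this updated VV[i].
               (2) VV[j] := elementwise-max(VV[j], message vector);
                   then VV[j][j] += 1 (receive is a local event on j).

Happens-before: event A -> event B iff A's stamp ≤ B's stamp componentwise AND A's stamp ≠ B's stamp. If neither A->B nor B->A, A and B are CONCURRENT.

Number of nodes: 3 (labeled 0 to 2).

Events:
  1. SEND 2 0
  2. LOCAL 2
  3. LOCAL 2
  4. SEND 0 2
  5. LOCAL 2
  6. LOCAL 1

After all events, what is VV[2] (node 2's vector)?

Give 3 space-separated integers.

Initial: VV[0]=[0, 0, 0]
Initial: VV[1]=[0, 0, 0]
Initial: VV[2]=[0, 0, 0]
Event 1: SEND 2->0: VV[2][2]++ -> VV[2]=[0, 0, 1], msg_vec=[0, 0, 1]; VV[0]=max(VV[0],msg_vec) then VV[0][0]++ -> VV[0]=[1, 0, 1]
Event 2: LOCAL 2: VV[2][2]++ -> VV[2]=[0, 0, 2]
Event 3: LOCAL 2: VV[2][2]++ -> VV[2]=[0, 0, 3]
Event 4: SEND 0->2: VV[0][0]++ -> VV[0]=[2, 0, 1], msg_vec=[2, 0, 1]; VV[2]=max(VV[2],msg_vec) then VV[2][2]++ -> VV[2]=[2, 0, 4]
Event 5: LOCAL 2: VV[2][2]++ -> VV[2]=[2, 0, 5]
Event 6: LOCAL 1: VV[1][1]++ -> VV[1]=[0, 1, 0]
Final vectors: VV[0]=[2, 0, 1]; VV[1]=[0, 1, 0]; VV[2]=[2, 0, 5]

Answer: 2 0 5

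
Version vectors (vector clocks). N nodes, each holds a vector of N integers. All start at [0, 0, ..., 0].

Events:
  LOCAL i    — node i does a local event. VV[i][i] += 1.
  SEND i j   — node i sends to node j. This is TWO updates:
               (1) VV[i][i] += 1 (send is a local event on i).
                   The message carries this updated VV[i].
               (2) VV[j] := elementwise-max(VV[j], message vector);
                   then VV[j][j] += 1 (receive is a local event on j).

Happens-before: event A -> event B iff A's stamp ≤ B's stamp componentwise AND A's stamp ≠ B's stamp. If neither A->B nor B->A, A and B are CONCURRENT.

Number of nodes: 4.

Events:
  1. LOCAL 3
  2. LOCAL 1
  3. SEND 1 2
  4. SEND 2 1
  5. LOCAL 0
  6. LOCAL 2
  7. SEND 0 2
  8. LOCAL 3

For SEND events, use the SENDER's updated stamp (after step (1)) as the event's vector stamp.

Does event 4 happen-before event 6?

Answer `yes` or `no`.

Initial: VV[0]=[0, 0, 0, 0]
Initial: VV[1]=[0, 0, 0, 0]
Initial: VV[2]=[0, 0, 0, 0]
Initial: VV[3]=[0, 0, 0, 0]
Event 1: LOCAL 3: VV[3][3]++ -> VV[3]=[0, 0, 0, 1]
Event 2: LOCAL 1: VV[1][1]++ -> VV[1]=[0, 1, 0, 0]
Event 3: SEND 1->2: VV[1][1]++ -> VV[1]=[0, 2, 0, 0], msg_vec=[0, 2, 0, 0]; VV[2]=max(VV[2],msg_vec) then VV[2][2]++ -> VV[2]=[0, 2, 1, 0]
Event 4: SEND 2->1: VV[2][2]++ -> VV[2]=[0, 2, 2, 0], msg_vec=[0, 2, 2, 0]; VV[1]=max(VV[1],msg_vec) then VV[1][1]++ -> VV[1]=[0, 3, 2, 0]
Event 5: LOCAL 0: VV[0][0]++ -> VV[0]=[1, 0, 0, 0]
Event 6: LOCAL 2: VV[2][2]++ -> VV[2]=[0, 2, 3, 0]
Event 7: SEND 0->2: VV[0][0]++ -> VV[0]=[2, 0, 0, 0], msg_vec=[2, 0, 0, 0]; VV[2]=max(VV[2],msg_vec) then VV[2][2]++ -> VV[2]=[2, 2, 4, 0]
Event 8: LOCAL 3: VV[3][3]++ -> VV[3]=[0, 0, 0, 2]
Event 4 stamp: [0, 2, 2, 0]
Event 6 stamp: [0, 2, 3, 0]
[0, 2, 2, 0] <= [0, 2, 3, 0]? True. Equal? False. Happens-before: True

Answer: yes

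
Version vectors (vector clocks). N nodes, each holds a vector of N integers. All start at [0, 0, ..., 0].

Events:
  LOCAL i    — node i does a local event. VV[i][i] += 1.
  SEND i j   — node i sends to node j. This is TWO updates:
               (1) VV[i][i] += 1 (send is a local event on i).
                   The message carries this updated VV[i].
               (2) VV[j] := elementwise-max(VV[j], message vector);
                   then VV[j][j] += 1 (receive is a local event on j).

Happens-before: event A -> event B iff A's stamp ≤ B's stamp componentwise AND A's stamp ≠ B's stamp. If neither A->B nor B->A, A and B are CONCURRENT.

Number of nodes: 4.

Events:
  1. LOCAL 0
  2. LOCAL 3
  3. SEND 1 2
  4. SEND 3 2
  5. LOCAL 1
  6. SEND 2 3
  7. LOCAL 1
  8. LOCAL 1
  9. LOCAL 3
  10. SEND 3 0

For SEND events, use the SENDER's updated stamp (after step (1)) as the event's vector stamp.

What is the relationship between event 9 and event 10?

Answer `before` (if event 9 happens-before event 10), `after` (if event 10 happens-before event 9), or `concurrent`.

Answer: before

Derivation:
Initial: VV[0]=[0, 0, 0, 0]
Initial: VV[1]=[0, 0, 0, 0]
Initial: VV[2]=[0, 0, 0, 0]
Initial: VV[3]=[0, 0, 0, 0]
Event 1: LOCAL 0: VV[0][0]++ -> VV[0]=[1, 0, 0, 0]
Event 2: LOCAL 3: VV[3][3]++ -> VV[3]=[0, 0, 0, 1]
Event 3: SEND 1->2: VV[1][1]++ -> VV[1]=[0, 1, 0, 0], msg_vec=[0, 1, 0, 0]; VV[2]=max(VV[2],msg_vec) then VV[2][2]++ -> VV[2]=[0, 1, 1, 0]
Event 4: SEND 3->2: VV[3][3]++ -> VV[3]=[0, 0, 0, 2], msg_vec=[0, 0, 0, 2]; VV[2]=max(VV[2],msg_vec) then VV[2][2]++ -> VV[2]=[0, 1, 2, 2]
Event 5: LOCAL 1: VV[1][1]++ -> VV[1]=[0, 2, 0, 0]
Event 6: SEND 2->3: VV[2][2]++ -> VV[2]=[0, 1, 3, 2], msg_vec=[0, 1, 3, 2]; VV[3]=max(VV[3],msg_vec) then VV[3][3]++ -> VV[3]=[0, 1, 3, 3]
Event 7: LOCAL 1: VV[1][1]++ -> VV[1]=[0, 3, 0, 0]
Event 8: LOCAL 1: VV[1][1]++ -> VV[1]=[0, 4, 0, 0]
Event 9: LOCAL 3: VV[3][3]++ -> VV[3]=[0, 1, 3, 4]
Event 10: SEND 3->0: VV[3][3]++ -> VV[3]=[0, 1, 3, 5], msg_vec=[0, 1, 3, 5]; VV[0]=max(VV[0],msg_vec) then VV[0][0]++ -> VV[0]=[2, 1, 3, 5]
Event 9 stamp: [0, 1, 3, 4]
Event 10 stamp: [0, 1, 3, 5]
[0, 1, 3, 4] <= [0, 1, 3, 5]? True
[0, 1, 3, 5] <= [0, 1, 3, 4]? False
Relation: before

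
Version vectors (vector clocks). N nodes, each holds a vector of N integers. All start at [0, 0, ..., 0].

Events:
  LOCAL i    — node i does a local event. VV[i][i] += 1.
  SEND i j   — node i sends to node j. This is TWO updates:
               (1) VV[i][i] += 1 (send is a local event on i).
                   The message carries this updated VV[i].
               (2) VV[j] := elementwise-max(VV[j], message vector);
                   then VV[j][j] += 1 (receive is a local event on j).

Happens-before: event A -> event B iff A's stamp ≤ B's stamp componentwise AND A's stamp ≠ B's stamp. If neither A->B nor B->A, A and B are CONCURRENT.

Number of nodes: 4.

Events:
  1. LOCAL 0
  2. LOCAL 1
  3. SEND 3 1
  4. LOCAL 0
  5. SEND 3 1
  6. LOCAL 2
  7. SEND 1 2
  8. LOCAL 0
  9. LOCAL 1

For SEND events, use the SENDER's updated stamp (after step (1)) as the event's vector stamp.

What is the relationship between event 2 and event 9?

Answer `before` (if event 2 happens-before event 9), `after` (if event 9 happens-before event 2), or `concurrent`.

Initial: VV[0]=[0, 0, 0, 0]
Initial: VV[1]=[0, 0, 0, 0]
Initial: VV[2]=[0, 0, 0, 0]
Initial: VV[3]=[0, 0, 0, 0]
Event 1: LOCAL 0: VV[0][0]++ -> VV[0]=[1, 0, 0, 0]
Event 2: LOCAL 1: VV[1][1]++ -> VV[1]=[0, 1, 0, 0]
Event 3: SEND 3->1: VV[3][3]++ -> VV[3]=[0, 0, 0, 1], msg_vec=[0, 0, 0, 1]; VV[1]=max(VV[1],msg_vec) then VV[1][1]++ -> VV[1]=[0, 2, 0, 1]
Event 4: LOCAL 0: VV[0][0]++ -> VV[0]=[2, 0, 0, 0]
Event 5: SEND 3->1: VV[3][3]++ -> VV[3]=[0, 0, 0, 2], msg_vec=[0, 0, 0, 2]; VV[1]=max(VV[1],msg_vec) then VV[1][1]++ -> VV[1]=[0, 3, 0, 2]
Event 6: LOCAL 2: VV[2][2]++ -> VV[2]=[0, 0, 1, 0]
Event 7: SEND 1->2: VV[1][1]++ -> VV[1]=[0, 4, 0, 2], msg_vec=[0, 4, 0, 2]; VV[2]=max(VV[2],msg_vec) then VV[2][2]++ -> VV[2]=[0, 4, 2, 2]
Event 8: LOCAL 0: VV[0][0]++ -> VV[0]=[3, 0, 0, 0]
Event 9: LOCAL 1: VV[1][1]++ -> VV[1]=[0, 5, 0, 2]
Event 2 stamp: [0, 1, 0, 0]
Event 9 stamp: [0, 5, 0, 2]
[0, 1, 0, 0] <= [0, 5, 0, 2]? True
[0, 5, 0, 2] <= [0, 1, 0, 0]? False
Relation: before

Answer: before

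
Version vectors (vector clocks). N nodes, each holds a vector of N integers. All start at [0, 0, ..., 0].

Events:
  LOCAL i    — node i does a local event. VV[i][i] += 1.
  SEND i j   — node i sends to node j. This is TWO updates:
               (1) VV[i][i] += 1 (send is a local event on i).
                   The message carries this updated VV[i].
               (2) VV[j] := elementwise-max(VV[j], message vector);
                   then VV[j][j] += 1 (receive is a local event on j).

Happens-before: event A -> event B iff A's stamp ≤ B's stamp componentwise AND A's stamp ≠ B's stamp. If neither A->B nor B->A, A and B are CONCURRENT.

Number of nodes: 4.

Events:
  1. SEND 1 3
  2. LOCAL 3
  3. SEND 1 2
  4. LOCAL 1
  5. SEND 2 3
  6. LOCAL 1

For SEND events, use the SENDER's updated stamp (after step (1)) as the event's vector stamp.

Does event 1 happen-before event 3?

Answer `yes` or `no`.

Initial: VV[0]=[0, 0, 0, 0]
Initial: VV[1]=[0, 0, 0, 0]
Initial: VV[2]=[0, 0, 0, 0]
Initial: VV[3]=[0, 0, 0, 0]
Event 1: SEND 1->3: VV[1][1]++ -> VV[1]=[0, 1, 0, 0], msg_vec=[0, 1, 0, 0]; VV[3]=max(VV[3],msg_vec) then VV[3][3]++ -> VV[3]=[0, 1, 0, 1]
Event 2: LOCAL 3: VV[3][3]++ -> VV[3]=[0, 1, 0, 2]
Event 3: SEND 1->2: VV[1][1]++ -> VV[1]=[0, 2, 0, 0], msg_vec=[0, 2, 0, 0]; VV[2]=max(VV[2],msg_vec) then VV[2][2]++ -> VV[2]=[0, 2, 1, 0]
Event 4: LOCAL 1: VV[1][1]++ -> VV[1]=[0, 3, 0, 0]
Event 5: SEND 2->3: VV[2][2]++ -> VV[2]=[0, 2, 2, 0], msg_vec=[0, 2, 2, 0]; VV[3]=max(VV[3],msg_vec) then VV[3][3]++ -> VV[3]=[0, 2, 2, 3]
Event 6: LOCAL 1: VV[1][1]++ -> VV[1]=[0, 4, 0, 0]
Event 1 stamp: [0, 1, 0, 0]
Event 3 stamp: [0, 2, 0, 0]
[0, 1, 0, 0] <= [0, 2, 0, 0]? True. Equal? False. Happens-before: True

Answer: yes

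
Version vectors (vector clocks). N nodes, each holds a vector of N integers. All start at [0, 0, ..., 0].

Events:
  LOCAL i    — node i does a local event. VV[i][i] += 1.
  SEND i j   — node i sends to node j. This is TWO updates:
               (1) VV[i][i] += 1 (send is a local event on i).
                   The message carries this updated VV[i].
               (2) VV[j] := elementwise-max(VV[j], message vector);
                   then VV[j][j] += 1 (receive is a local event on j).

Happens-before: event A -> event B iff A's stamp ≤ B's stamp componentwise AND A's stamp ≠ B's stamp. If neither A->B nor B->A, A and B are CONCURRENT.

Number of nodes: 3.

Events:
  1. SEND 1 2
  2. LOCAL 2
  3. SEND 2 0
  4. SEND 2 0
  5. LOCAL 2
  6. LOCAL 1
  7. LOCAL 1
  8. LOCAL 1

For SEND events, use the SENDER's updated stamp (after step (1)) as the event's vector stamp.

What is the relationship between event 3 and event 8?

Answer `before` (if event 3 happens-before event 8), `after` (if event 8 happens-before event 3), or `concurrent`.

Answer: concurrent

Derivation:
Initial: VV[0]=[0, 0, 0]
Initial: VV[1]=[0, 0, 0]
Initial: VV[2]=[0, 0, 0]
Event 1: SEND 1->2: VV[1][1]++ -> VV[1]=[0, 1, 0], msg_vec=[0, 1, 0]; VV[2]=max(VV[2],msg_vec) then VV[2][2]++ -> VV[2]=[0, 1, 1]
Event 2: LOCAL 2: VV[2][2]++ -> VV[2]=[0, 1, 2]
Event 3: SEND 2->0: VV[2][2]++ -> VV[2]=[0, 1, 3], msg_vec=[0, 1, 3]; VV[0]=max(VV[0],msg_vec) then VV[0][0]++ -> VV[0]=[1, 1, 3]
Event 4: SEND 2->0: VV[2][2]++ -> VV[2]=[0, 1, 4], msg_vec=[0, 1, 4]; VV[0]=max(VV[0],msg_vec) then VV[0][0]++ -> VV[0]=[2, 1, 4]
Event 5: LOCAL 2: VV[2][2]++ -> VV[2]=[0, 1, 5]
Event 6: LOCAL 1: VV[1][1]++ -> VV[1]=[0, 2, 0]
Event 7: LOCAL 1: VV[1][1]++ -> VV[1]=[0, 3, 0]
Event 8: LOCAL 1: VV[1][1]++ -> VV[1]=[0, 4, 0]
Event 3 stamp: [0, 1, 3]
Event 8 stamp: [0, 4, 0]
[0, 1, 3] <= [0, 4, 0]? False
[0, 4, 0] <= [0, 1, 3]? False
Relation: concurrent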